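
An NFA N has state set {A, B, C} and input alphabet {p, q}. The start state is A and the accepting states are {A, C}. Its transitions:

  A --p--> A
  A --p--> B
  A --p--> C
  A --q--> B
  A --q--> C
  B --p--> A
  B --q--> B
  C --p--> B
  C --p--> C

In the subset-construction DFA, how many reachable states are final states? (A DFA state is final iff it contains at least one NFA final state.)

Start state of the DFA: {A}.
{A} --p--> {A, B, C}  [new]
{A} --q--> {B, C}  [new]
{A, B, C} --p--> {A, B, C}  [seen]
{A, B, C} --q--> {B, C}  [seen]
{B, C} --p--> {A, B, C}  [seen]
{B, C} --q--> {B}  [new]
{B} --p--> {A}  [seen]
{B} --q--> {B}  [seen]
Reachable DFA states: {A}, {A, B, C}, {B, C}, {B}.
Accepting DFA states (contain an NFA accepting state): {A}, {A, B, C}, {B, C}.

3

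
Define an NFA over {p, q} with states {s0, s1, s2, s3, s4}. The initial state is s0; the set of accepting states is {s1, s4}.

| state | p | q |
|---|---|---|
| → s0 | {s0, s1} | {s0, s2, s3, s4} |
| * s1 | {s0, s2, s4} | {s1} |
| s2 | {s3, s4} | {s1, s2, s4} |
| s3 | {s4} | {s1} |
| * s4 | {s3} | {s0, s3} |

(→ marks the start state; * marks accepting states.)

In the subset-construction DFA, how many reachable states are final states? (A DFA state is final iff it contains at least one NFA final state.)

Start state of the DFA: {s0}.
{s0} --p--> {s0, s1}  [new]
{s0} --q--> {s0, s2, s3, s4}  [new]
{s0, s1} --p--> {s0, s1, s2, s4}  [new]
{s0, s1} --q--> {s0, s1, s2, s3, s4}  [new]
{s0, s2, s3, s4} --p--> {s0, s1, s3, s4}  [new]
{s0, s2, s3, s4} --q--> {s0, s1, s2, s3, s4}  [seen]
{s0, s1, s2, s4} --p--> {s0, s1, s2, s3, s4}  [seen]
{s0, s1, s2, s4} --q--> {s0, s1, s2, s3, s4}  [seen]
{s0, s1, s2, s3, s4} --p--> {s0, s1, s2, s3, s4}  [seen]
{s0, s1, s2, s3, s4} --q--> {s0, s1, s2, s3, s4}  [seen]
{s0, s1, s3, s4} --p--> {s0, s1, s2, s3, s4}  [seen]
{s0, s1, s3, s4} --q--> {s0, s1, s2, s3, s4}  [seen]
Reachable DFA states: {s0}, {s0, s1}, {s0, s2, s3, s4}, {s0, s1, s2, s4}, {s0, s1, s2, s3, s4}, {s0, s1, s3, s4}.
Accepting DFA states (contain an NFA accepting state): {s0, s1}, {s0, s2, s3, s4}, {s0, s1, s2, s4}, {s0, s1, s2, s3, s4}, {s0, s1, s3, s4}.

5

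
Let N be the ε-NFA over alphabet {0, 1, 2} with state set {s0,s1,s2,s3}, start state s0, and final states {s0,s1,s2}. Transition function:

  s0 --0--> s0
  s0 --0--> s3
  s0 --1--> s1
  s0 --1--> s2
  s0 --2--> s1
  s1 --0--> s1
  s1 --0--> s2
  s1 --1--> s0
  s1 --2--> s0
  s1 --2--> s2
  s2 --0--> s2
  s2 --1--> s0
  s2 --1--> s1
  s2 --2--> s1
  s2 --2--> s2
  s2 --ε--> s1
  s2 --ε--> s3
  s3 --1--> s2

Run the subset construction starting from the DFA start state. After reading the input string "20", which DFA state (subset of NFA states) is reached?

Start: {s0}.
δ(s0,2) = {s1}.
Union: {s1}.
After 2: {s1}.
δ(s1,0) = {s1,s2}.
Union: {s1,s2}.
ε-closure gives {s1,s2,s3}.
After 0: {s1,s2,s3}.

{s1,s2,s3}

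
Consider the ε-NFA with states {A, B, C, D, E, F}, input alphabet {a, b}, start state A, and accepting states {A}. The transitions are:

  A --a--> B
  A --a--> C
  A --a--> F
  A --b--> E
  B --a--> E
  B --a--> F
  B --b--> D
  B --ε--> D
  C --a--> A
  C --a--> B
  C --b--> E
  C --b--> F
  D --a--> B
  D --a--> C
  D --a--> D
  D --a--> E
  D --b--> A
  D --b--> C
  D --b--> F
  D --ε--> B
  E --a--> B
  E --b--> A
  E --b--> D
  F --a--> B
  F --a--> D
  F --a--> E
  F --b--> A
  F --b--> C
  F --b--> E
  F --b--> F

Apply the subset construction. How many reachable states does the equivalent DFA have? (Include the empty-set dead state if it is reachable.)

8

Start state of the DFA: {A} (ε-closure of the NFA start).
{A} --a--> {B, C, D, F}  [new]
{A} --b--> {E}  [new]
{B, C, D, F} --a--> {A, B, C, D, E, F}  [new]
{B, C, D, F} --b--> {A, B, C, D, E, F}  [seen]
{E} --a--> {B, D}  [new]
{E} --b--> {A, B, D}  [new]
{A, B, C, D, E, F} --a--> {A, B, C, D, E, F}  [seen]
{A, B, C, D, E, F} --b--> {A, B, C, D, E, F}  [seen]
{B, D} --a--> {B, C, D, E, F}  [new]
{B, D} --b--> {A, B, C, D, F}  [new]
{A, B, D} --a--> {B, C, D, E, F}  [seen]
{A, B, D} --b--> {A, B, C, D, E, F}  [seen]
{B, C, D, E, F} --a--> {A, B, C, D, E, F}  [seen]
{B, C, D, E, F} --b--> {A, B, C, D, E, F}  [seen]
{A, B, C, D, F} --a--> {A, B, C, D, E, F}  [seen]
{A, B, C, D, F} --b--> {A, B, C, D, E, F}  [seen]
Reachable DFA states: {A}, {B, C, D, F}, {E}, {A, B, C, D, E, F}, {B, D}, {A, B, D}, {B, C, D, E, F}, {A, B, C, D, F}.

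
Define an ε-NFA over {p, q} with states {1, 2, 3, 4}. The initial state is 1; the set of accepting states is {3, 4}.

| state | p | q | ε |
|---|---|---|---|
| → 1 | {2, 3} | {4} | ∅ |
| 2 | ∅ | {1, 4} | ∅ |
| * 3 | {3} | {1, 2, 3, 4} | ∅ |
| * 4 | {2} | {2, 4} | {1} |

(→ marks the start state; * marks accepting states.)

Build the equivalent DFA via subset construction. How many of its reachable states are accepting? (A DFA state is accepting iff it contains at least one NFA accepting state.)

Start state of the DFA: {1} (ε-closure of the NFA start).
{1} --p--> {2, 3}  [new]
{1} --q--> {1, 4}  [new]
{2, 3} --p--> {3}  [new]
{2, 3} --q--> {1, 2, 3, 4}  [new]
{1, 4} --p--> {2, 3}  [seen]
{1, 4} --q--> {1, 2, 4}  [new]
{3} --p--> {3}  [seen]
{3} --q--> {1, 2, 3, 4}  [seen]
{1, 2, 3, 4} --p--> {2, 3}  [seen]
{1, 2, 3, 4} --q--> {1, 2, 3, 4}  [seen]
{1, 2, 4} --p--> {2, 3}  [seen]
{1, 2, 4} --q--> {1, 2, 4}  [seen]
Reachable DFA states: {1}, {2, 3}, {1, 4}, {3}, {1, 2, 3, 4}, {1, 2, 4}.
Accepting DFA states (contain an NFA accepting state): {2, 3}, {1, 4}, {3}, {1, 2, 3, 4}, {1, 2, 4}.

5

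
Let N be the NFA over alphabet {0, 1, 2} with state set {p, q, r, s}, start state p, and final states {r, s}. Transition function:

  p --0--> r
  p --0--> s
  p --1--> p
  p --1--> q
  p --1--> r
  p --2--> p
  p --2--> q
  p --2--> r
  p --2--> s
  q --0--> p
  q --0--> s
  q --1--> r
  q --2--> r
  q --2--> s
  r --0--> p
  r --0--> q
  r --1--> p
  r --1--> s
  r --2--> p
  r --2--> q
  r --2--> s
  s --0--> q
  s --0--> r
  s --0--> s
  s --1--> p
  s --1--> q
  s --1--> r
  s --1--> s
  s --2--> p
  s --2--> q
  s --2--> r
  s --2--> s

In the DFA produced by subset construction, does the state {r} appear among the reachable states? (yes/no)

Start state of the DFA: {p}.
{p} --0--> {r, s}  [new]
{p} --1--> {p, q, r}  [new]
{p} --2--> {p, q, r, s}  [new]
{r, s} --0--> {p, q, r, s}  [seen]
{r, s} --1--> {p, q, r, s}  [seen]
{r, s} --2--> {p, q, r, s}  [seen]
{p, q, r} --0--> {p, q, r, s}  [seen]
{p, q, r} --1--> {p, q, r, s}  [seen]
{p, q, r} --2--> {p, q, r, s}  [seen]
{p, q, r, s} --0--> {p, q, r, s}  [seen]
{p, q, r, s} --1--> {p, q, r, s}  [seen]
{p, q, r, s} --2--> {p, q, r, s}  [seen]
Reachable DFA states: {p}, {r, s}, {p, q, r}, {p, q, r, s}.
{r} is not among them.

no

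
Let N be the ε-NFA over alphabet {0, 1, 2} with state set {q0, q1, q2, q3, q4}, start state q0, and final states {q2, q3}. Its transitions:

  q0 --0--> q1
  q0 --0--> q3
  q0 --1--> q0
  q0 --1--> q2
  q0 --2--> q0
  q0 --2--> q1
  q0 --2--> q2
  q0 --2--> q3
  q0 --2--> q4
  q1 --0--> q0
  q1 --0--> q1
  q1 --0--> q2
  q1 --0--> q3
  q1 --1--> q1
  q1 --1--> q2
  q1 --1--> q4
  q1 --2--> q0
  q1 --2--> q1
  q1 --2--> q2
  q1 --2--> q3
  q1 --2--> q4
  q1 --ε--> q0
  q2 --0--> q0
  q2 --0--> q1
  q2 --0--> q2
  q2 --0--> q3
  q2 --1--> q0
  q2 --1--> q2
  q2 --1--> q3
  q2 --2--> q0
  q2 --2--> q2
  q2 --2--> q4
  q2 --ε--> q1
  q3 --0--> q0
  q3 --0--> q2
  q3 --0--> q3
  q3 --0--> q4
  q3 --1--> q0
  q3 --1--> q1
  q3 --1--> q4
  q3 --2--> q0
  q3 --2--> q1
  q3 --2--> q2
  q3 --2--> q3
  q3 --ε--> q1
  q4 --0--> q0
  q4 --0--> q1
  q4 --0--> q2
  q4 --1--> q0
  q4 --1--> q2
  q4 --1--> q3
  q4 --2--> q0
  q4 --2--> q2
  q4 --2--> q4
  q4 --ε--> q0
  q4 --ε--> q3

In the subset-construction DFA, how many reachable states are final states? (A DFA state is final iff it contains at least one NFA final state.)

Start state of the DFA: {q0} (ε-closure of the NFA start).
{q0} --0--> {q0, q1, q3}  [new]
{q0} --1--> {q0, q1, q2}  [new]
{q0} --2--> {q0, q1, q2, q3, q4}  [new]
{q0, q1, q3} --0--> {q0, q1, q2, q3, q4}  [seen]
{q0, q1, q3} --1--> {q0, q1, q2, q3, q4}  [seen]
{q0, q1, q3} --2--> {q0, q1, q2, q3, q4}  [seen]
{q0, q1, q2} --0--> {q0, q1, q2, q3}  [new]
{q0, q1, q2} --1--> {q0, q1, q2, q3, q4}  [seen]
{q0, q1, q2} --2--> {q0, q1, q2, q3, q4}  [seen]
{q0, q1, q2, q3, q4} --0--> {q0, q1, q2, q3, q4}  [seen]
{q0, q1, q2, q3, q4} --1--> {q0, q1, q2, q3, q4}  [seen]
{q0, q1, q2, q3, q4} --2--> {q0, q1, q2, q3, q4}  [seen]
{q0, q1, q2, q3} --0--> {q0, q1, q2, q3, q4}  [seen]
{q0, q1, q2, q3} --1--> {q0, q1, q2, q3, q4}  [seen]
{q0, q1, q2, q3} --2--> {q0, q1, q2, q3, q4}  [seen]
Reachable DFA states: {q0}, {q0, q1, q3}, {q0, q1, q2}, {q0, q1, q2, q3, q4}, {q0, q1, q2, q3}.
Accepting DFA states (contain an NFA accepting state): {q0, q1, q3}, {q0, q1, q2}, {q0, q1, q2, q3, q4}, {q0, q1, q2, q3}.

4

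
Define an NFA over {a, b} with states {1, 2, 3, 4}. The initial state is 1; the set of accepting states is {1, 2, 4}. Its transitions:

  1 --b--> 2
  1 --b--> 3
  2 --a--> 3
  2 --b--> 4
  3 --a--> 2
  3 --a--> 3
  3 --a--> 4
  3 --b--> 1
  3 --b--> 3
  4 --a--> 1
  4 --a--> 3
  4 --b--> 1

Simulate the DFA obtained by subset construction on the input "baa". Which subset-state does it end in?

{1, 2, 3, 4}

Start: {1}.
δ(1,b) = {2, 3}.
Union: {2, 3}.
After b: {2, 3}.
δ(2,a) = {3}; δ(3,a) = {2, 3, 4}.
Union: {2, 3, 4}.
After a: {2, 3, 4}.
δ(2,a) = {3}; δ(3,a) = {2, 3, 4}; δ(4,a) = {1, 3}.
Union: {1, 2, 3, 4}.
After a: {1, 2, 3, 4}.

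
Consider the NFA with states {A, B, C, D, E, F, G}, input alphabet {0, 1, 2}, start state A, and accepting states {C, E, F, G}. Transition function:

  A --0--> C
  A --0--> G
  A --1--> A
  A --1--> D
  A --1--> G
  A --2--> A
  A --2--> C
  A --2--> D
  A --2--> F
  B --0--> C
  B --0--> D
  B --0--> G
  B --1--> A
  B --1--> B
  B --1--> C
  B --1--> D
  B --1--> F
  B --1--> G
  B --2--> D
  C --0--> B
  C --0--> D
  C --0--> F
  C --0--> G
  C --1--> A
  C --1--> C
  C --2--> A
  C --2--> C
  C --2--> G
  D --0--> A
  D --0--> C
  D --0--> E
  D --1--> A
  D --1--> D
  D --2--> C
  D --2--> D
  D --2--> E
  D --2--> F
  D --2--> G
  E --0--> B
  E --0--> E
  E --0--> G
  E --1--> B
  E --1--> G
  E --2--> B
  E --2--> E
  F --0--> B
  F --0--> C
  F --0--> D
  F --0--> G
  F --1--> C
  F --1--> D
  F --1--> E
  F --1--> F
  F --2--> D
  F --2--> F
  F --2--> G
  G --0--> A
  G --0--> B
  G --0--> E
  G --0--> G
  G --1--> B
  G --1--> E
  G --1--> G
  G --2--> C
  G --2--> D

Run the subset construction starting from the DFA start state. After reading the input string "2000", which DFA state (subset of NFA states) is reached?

{A, B, C, D, E, F, G}

Start: {A}.
δ(A,2) = {A, C, D, F}.
Union: {A, C, D, F}.
After 2: {A, C, D, F}.
δ(A,0) = {C, G}; δ(C,0) = {B, D, F, G}; δ(D,0) = {A, C, E}; δ(F,0) = {B, C, D, G}.
Union: {A, B, C, D, E, F, G}.
After 0: {A, B, C, D, E, F, G}.
δ(A,0) = {C, G}; δ(B,0) = {C, D, G}; δ(C,0) = {B, D, F, G}; δ(D,0) = {A, C, E}; δ(E,0) = {B, E, G}; δ(F,0) = {B, C, D, G}; δ(G,0) = {A, B, E, G}.
Union: {A, B, C, D, E, F, G}.
After 0: {A, B, C, D, E, F, G}.
δ(A,0) = {C, G}; δ(B,0) = {C, D, G}; δ(C,0) = {B, D, F, G}; δ(D,0) = {A, C, E}; δ(E,0) = {B, E, G}; δ(F,0) = {B, C, D, G}; δ(G,0) = {A, B, E, G}.
Union: {A, B, C, D, E, F, G}.
After 0: {A, B, C, D, E, F, G}.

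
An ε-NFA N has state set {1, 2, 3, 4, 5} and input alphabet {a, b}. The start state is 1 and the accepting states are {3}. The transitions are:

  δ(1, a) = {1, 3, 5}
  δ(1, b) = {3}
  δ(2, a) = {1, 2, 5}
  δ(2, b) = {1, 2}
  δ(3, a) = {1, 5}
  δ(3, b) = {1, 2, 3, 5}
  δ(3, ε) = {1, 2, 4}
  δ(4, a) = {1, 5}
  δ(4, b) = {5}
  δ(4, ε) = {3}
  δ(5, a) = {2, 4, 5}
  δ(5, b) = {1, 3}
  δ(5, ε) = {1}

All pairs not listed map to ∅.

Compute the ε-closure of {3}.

Begin with {3}.
3 →ε {1, 2, 4}; add 1, 2, 4.
ε-closure = {1, 2, 3, 4}.

{1, 2, 3, 4}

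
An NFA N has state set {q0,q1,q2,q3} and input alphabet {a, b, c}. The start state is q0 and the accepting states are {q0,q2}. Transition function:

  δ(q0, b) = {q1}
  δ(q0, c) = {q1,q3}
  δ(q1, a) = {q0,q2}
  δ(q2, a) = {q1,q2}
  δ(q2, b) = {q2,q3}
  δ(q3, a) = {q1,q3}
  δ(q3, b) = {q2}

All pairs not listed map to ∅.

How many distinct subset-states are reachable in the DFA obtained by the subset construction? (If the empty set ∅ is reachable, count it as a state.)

11

Start state of the DFA: {q0}.
{q0} --a--> ∅  [new]
{q0} --b--> {q1}  [new]
{q0} --c--> {q1,q3}  [new]
∅ --a--> ∅  [seen]
∅ --b--> ∅  [seen]
∅ --c--> ∅  [seen]
{q1} --a--> {q0,q2}  [new]
{q1} --b--> ∅  [seen]
{q1} --c--> ∅  [seen]
{q1,q3} --a--> {q0,q1,q2,q3}  [new]
{q1,q3} --b--> {q2}  [new]
{q1,q3} --c--> ∅  [seen]
{q0,q2} --a--> {q1,q2}  [new]
{q0,q2} --b--> {q1,q2,q3}  [new]
{q0,q2} --c--> {q1,q3}  [seen]
{q0,q1,q2,q3} --a--> {q0,q1,q2,q3}  [seen]
{q0,q1,q2,q3} --b--> {q1,q2,q3}  [seen]
{q0,q1,q2,q3} --c--> {q1,q3}  [seen]
{q2} --a--> {q1,q2}  [seen]
{q2} --b--> {q2,q3}  [new]
{q2} --c--> ∅  [seen]
{q1,q2} --a--> {q0,q1,q2}  [new]
{q1,q2} --b--> {q2,q3}  [seen]
{q1,q2} --c--> ∅  [seen]
{q1,q2,q3} --a--> {q0,q1,q2,q3}  [seen]
{q1,q2,q3} --b--> {q2,q3}  [seen]
{q1,q2,q3} --c--> ∅  [seen]
{q2,q3} --a--> {q1,q2,q3}  [seen]
{q2,q3} --b--> {q2,q3}  [seen]
{q2,q3} --c--> ∅  [seen]
{q0,q1,q2} --a--> {q0,q1,q2}  [seen]
{q0,q1,q2} --b--> {q1,q2,q3}  [seen]
{q0,q1,q2} --c--> {q1,q3}  [seen]
Reachable DFA states: {q0}, ∅, {q1}, {q1,q3}, {q0,q2}, {q0,q1,q2,q3}, {q2}, {q1,q2}, {q1,q2,q3}, {q2,q3}, {q0,q1,q2}.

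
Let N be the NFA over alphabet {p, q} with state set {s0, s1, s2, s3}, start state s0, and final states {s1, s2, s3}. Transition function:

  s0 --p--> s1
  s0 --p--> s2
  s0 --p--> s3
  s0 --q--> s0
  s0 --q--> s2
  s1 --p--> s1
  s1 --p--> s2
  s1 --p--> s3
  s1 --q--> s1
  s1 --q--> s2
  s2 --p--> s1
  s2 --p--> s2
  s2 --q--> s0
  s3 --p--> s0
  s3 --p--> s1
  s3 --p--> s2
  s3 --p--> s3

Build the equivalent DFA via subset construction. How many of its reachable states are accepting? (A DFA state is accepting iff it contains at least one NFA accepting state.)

Start state of the DFA: {s0}.
{s0} --p--> {s1, s2, s3}  [new]
{s0} --q--> {s0, s2}  [new]
{s1, s2, s3} --p--> {s0, s1, s2, s3}  [new]
{s1, s2, s3} --q--> {s0, s1, s2}  [new]
{s0, s2} --p--> {s1, s2, s3}  [seen]
{s0, s2} --q--> {s0, s2}  [seen]
{s0, s1, s2, s3} --p--> {s0, s1, s2, s3}  [seen]
{s0, s1, s2, s3} --q--> {s0, s1, s2}  [seen]
{s0, s1, s2} --p--> {s1, s2, s3}  [seen]
{s0, s1, s2} --q--> {s0, s1, s2}  [seen]
Reachable DFA states: {s0}, {s1, s2, s3}, {s0, s2}, {s0, s1, s2, s3}, {s0, s1, s2}.
Accepting DFA states (contain an NFA accepting state): {s1, s2, s3}, {s0, s2}, {s0, s1, s2, s3}, {s0, s1, s2}.

4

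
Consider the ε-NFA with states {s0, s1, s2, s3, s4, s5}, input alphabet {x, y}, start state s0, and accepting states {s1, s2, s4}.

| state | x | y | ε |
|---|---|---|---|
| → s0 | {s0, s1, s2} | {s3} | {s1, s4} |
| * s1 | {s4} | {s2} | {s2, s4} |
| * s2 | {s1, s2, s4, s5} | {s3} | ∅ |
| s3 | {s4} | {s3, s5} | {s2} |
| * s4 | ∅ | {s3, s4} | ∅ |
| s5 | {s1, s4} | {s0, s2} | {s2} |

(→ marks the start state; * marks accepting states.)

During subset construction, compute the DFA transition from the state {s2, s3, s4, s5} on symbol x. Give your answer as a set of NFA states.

{s1, s2, s4, s5}

δ(s2,x) = {s1, s2, s4, s5}; δ(s3,x) = {s4}; δ(s4,x) = ∅; δ(s5,x) = {s1, s4}.
Union: {s1, s2, s4, s5}.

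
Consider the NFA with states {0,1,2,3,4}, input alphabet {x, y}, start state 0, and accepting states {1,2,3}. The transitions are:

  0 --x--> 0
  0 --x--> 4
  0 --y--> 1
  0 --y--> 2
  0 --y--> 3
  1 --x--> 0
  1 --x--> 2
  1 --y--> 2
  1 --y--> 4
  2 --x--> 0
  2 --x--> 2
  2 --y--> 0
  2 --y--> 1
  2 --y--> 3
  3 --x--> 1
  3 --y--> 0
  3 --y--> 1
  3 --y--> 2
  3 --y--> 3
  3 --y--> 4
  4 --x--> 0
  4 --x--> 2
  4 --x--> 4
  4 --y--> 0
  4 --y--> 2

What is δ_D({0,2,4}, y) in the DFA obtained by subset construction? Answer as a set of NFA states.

δ(0,y) = {1,2,3}; δ(2,y) = {0,1,3}; δ(4,y) = {0,2}.
Union: {0,1,2,3}.

{0,1,2,3}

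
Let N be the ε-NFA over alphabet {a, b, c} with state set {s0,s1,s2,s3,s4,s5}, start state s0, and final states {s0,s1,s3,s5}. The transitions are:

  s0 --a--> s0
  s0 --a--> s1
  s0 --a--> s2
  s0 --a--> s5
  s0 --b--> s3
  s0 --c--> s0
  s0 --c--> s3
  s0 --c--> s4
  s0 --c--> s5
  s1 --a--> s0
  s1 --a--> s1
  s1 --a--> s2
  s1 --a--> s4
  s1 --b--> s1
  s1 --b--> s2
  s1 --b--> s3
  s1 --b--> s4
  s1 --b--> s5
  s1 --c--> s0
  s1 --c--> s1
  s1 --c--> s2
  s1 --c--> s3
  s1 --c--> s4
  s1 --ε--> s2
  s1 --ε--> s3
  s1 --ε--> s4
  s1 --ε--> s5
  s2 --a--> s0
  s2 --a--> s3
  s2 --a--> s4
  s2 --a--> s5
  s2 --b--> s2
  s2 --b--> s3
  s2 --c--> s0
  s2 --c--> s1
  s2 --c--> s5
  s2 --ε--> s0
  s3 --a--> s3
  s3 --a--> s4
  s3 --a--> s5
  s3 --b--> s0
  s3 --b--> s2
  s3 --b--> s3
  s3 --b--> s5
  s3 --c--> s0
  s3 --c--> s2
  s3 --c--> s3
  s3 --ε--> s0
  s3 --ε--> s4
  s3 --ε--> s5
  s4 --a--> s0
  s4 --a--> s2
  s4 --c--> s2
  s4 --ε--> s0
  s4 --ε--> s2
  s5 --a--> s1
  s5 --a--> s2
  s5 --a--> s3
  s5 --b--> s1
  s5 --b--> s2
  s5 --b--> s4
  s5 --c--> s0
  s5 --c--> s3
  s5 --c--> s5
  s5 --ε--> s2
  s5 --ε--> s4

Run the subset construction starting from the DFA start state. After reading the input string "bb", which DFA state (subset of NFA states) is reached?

Start: {s0}.
δ(s0,b) = {s3}.
Union: {s3}.
ε-closure gives {s0,s2,s3,s4,s5}.
After b: {s0,s2,s3,s4,s5}.
δ(s0,b) = {s3}; δ(s2,b) = {s2,s3}; δ(s3,b) = {s0,s2,s3,s5}; δ(s4,b) = ∅; δ(s5,b) = {s1,s2,s4}.
Union: {s0,s1,s2,s3,s4,s5}.
After b: {s0,s1,s2,s3,s4,s5}.

{s0,s1,s2,s3,s4,s5}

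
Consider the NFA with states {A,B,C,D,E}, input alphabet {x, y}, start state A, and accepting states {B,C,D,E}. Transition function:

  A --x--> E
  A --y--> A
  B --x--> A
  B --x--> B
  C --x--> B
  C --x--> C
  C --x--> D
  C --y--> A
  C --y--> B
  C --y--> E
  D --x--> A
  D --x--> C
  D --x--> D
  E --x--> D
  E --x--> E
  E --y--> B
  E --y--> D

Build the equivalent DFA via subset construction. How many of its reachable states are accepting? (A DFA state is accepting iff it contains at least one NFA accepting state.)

9

Start state of the DFA: {A}.
{A} --x--> {E}  [new]
{A} --y--> {A}  [seen]
{E} --x--> {D,E}  [new]
{E} --y--> {B,D}  [new]
{D,E} --x--> {A,C,D,E}  [new]
{D,E} --y--> {B,D}  [seen]
{B,D} --x--> {A,B,C,D}  [new]
{B,D} --y--> ∅  [new]
{A,C,D,E} --x--> {A,B,C,D,E}  [new]
{A,C,D,E} --y--> {A,B,D,E}  [new]
{A,B,C,D} --x--> {A,B,C,D,E}  [seen]
{A,B,C,D} --y--> {A,B,E}  [new]
∅ --x--> ∅  [seen]
∅ --y--> ∅  [seen]
{A,B,C,D,E} --x--> {A,B,C,D,E}  [seen]
{A,B,C,D,E} --y--> {A,B,D,E}  [seen]
{A,B,D,E} --x--> {A,B,C,D,E}  [seen]
{A,B,D,E} --y--> {A,B,D}  [new]
{A,B,E} --x--> {A,B,D,E}  [seen]
{A,B,E} --y--> {A,B,D}  [seen]
{A,B,D} --x--> {A,B,C,D,E}  [seen]
{A,B,D} --y--> {A}  [seen]
Reachable DFA states: {A}, {E}, {D,E}, {B,D}, {A,C,D,E}, {A,B,C,D}, ∅, {A,B,C,D,E}, {A,B,D,E}, {A,B,E}, {A,B,D}.
Accepting DFA states (contain an NFA accepting state): {E}, {D,E}, {B,D}, {A,C,D,E}, {A,B,C,D}, {A,B,C,D,E}, {A,B,D,E}, {A,B,E}, {A,B,D}.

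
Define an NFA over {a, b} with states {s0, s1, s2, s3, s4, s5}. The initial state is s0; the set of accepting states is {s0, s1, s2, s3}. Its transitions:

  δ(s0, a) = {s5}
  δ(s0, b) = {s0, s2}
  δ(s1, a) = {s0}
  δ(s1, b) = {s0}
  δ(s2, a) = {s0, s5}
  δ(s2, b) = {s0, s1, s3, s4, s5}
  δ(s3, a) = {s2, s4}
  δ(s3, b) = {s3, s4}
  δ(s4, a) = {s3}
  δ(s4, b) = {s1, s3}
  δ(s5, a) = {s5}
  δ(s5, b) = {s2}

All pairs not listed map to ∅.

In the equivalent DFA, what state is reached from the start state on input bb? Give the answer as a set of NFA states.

Start: {s0}.
δ(s0,b) = {s0, s2}.
Union: {s0, s2}.
After b: {s0, s2}.
δ(s0,b) = {s0, s2}; δ(s2,b) = {s0, s1, s3, s4, s5}.
Union: {s0, s1, s2, s3, s4, s5}.
After b: {s0, s1, s2, s3, s4, s5}.

{s0, s1, s2, s3, s4, s5}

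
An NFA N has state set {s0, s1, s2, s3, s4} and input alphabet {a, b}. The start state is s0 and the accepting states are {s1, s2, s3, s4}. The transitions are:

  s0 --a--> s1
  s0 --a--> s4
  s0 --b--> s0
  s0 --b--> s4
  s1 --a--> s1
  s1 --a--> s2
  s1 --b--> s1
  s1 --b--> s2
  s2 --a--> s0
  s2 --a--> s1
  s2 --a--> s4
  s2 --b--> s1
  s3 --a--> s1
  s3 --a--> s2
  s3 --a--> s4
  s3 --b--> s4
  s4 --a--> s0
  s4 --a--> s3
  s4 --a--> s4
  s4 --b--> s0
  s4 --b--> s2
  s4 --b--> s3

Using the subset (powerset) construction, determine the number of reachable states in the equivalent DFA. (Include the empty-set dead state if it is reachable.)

Start state of the DFA: {s0}.
{s0} --a--> {s1, s4}  [new]
{s0} --b--> {s0, s4}  [new]
{s1, s4} --a--> {s0, s1, s2, s3, s4}  [new]
{s1, s4} --b--> {s0, s1, s2, s3}  [new]
{s0, s4} --a--> {s0, s1, s3, s4}  [new]
{s0, s4} --b--> {s0, s2, s3, s4}  [new]
{s0, s1, s2, s3, s4} --a--> {s0, s1, s2, s3, s4}  [seen]
{s0, s1, s2, s3, s4} --b--> {s0, s1, s2, s3, s4}  [seen]
{s0, s1, s2, s3} --a--> {s0, s1, s2, s4}  [new]
{s0, s1, s2, s3} --b--> {s0, s1, s2, s4}  [seen]
{s0, s1, s3, s4} --a--> {s0, s1, s2, s3, s4}  [seen]
{s0, s1, s3, s4} --b--> {s0, s1, s2, s3, s4}  [seen]
{s0, s2, s3, s4} --a--> {s0, s1, s2, s3, s4}  [seen]
{s0, s2, s3, s4} --b--> {s0, s1, s2, s3, s4}  [seen]
{s0, s1, s2, s4} --a--> {s0, s1, s2, s3, s4}  [seen]
{s0, s1, s2, s4} --b--> {s0, s1, s2, s3, s4}  [seen]
Reachable DFA states: {s0}, {s1, s4}, {s0, s4}, {s0, s1, s2, s3, s4}, {s0, s1, s2, s3}, {s0, s1, s3, s4}, {s0, s2, s3, s4}, {s0, s1, s2, s4}.

8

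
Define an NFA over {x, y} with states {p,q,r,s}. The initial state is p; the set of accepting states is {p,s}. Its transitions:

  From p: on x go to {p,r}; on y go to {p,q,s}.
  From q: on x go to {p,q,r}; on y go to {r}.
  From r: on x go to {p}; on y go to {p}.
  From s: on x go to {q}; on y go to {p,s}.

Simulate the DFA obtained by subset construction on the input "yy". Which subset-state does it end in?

Start: {p}.
δ(p,y) = {p,q,s}.
Union: {p,q,s}.
After y: {p,q,s}.
δ(p,y) = {p,q,s}; δ(q,y) = {r}; δ(s,y) = {p,s}.
Union: {p,q,r,s}.
After y: {p,q,r,s}.

{p,q,r,s}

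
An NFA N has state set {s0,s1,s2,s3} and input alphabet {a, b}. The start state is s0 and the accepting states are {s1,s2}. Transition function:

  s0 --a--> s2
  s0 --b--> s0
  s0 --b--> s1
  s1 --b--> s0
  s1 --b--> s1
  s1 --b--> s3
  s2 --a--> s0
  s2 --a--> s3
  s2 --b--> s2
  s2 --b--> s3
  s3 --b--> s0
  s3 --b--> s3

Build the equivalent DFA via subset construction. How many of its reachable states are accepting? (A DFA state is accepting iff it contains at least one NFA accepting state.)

Start state of the DFA: {s0}.
{s0} --a--> {s2}  [new]
{s0} --b--> {s0,s1}  [new]
{s2} --a--> {s0,s3}  [new]
{s2} --b--> {s2,s3}  [new]
{s0,s1} --a--> {s2}  [seen]
{s0,s1} --b--> {s0,s1,s3}  [new]
{s0,s3} --a--> {s2}  [seen]
{s0,s3} --b--> {s0,s1,s3}  [seen]
{s2,s3} --a--> {s0,s3}  [seen]
{s2,s3} --b--> {s0,s2,s3}  [new]
{s0,s1,s3} --a--> {s2}  [seen]
{s0,s1,s3} --b--> {s0,s1,s3}  [seen]
{s0,s2,s3} --a--> {s0,s2,s3}  [seen]
{s0,s2,s3} --b--> {s0,s1,s2,s3}  [new]
{s0,s1,s2,s3} --a--> {s0,s2,s3}  [seen]
{s0,s1,s2,s3} --b--> {s0,s1,s2,s3}  [seen]
Reachable DFA states: {s0}, {s2}, {s0,s1}, {s0,s3}, {s2,s3}, {s0,s1,s3}, {s0,s2,s3}, {s0,s1,s2,s3}.
Accepting DFA states (contain an NFA accepting state): {s2}, {s0,s1}, {s2,s3}, {s0,s1,s3}, {s0,s2,s3}, {s0,s1,s2,s3}.

6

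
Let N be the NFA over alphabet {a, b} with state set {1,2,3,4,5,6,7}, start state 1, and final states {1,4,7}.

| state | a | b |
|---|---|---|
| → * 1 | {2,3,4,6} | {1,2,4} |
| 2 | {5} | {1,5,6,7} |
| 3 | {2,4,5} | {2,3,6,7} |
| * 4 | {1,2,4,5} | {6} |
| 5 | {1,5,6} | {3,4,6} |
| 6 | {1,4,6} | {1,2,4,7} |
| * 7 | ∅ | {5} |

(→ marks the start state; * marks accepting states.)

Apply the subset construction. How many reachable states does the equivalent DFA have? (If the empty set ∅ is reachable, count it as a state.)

Start state of the DFA: {1}.
{1} --a--> {2,3,4,6}  [new]
{1} --b--> {1,2,4}  [new]
{2,3,4,6} --a--> {1,2,4,5,6}  [new]
{2,3,4,6} --b--> {1,2,3,4,5,6,7}  [new]
{1,2,4} --a--> {1,2,3,4,5,6}  [new]
{1,2,4} --b--> {1,2,4,5,6,7}  [new]
{1,2,4,5,6} --a--> {1,2,3,4,5,6}  [seen]
{1,2,4,5,6} --b--> {1,2,3,4,5,6,7}  [seen]
{1,2,3,4,5,6,7} --a--> {1,2,3,4,5,6}  [seen]
{1,2,3,4,5,6,7} --b--> {1,2,3,4,5,6,7}  [seen]
{1,2,3,4,5,6} --a--> {1,2,3,4,5,6}  [seen]
{1,2,3,4,5,6} --b--> {1,2,3,4,5,6,7}  [seen]
{1,2,4,5,6,7} --a--> {1,2,3,4,5,6}  [seen]
{1,2,4,5,6,7} --b--> {1,2,3,4,5,6,7}  [seen]
Reachable DFA states: {1}, {2,3,4,6}, {1,2,4}, {1,2,4,5,6}, {1,2,3,4,5,6,7}, {1,2,3,4,5,6}, {1,2,4,5,6,7}.

7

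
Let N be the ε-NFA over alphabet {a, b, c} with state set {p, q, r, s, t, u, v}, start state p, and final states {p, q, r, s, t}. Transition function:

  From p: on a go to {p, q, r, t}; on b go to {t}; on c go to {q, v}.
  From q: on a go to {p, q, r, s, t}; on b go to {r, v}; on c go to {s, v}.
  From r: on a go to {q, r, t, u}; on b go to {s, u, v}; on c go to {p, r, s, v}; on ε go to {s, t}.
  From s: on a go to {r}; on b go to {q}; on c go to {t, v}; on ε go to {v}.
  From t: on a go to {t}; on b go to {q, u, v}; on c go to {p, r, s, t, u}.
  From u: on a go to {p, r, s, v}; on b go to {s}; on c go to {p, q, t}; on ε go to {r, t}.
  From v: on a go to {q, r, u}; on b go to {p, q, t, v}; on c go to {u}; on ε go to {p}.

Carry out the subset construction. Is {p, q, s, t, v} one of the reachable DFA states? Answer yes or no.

Start state of the DFA: {p} (ε-closure of the NFA start).
{p} --a--> {p, q, r, s, t, v}  [new]
{p} --b--> {t}  [new]
{p} --c--> {p, q, v}  [new]
{p, q, r, s, t, v} --a--> {p, q, r, s, t, u, v}  [new]
{p, q, r, s, t, v} --b--> {p, q, r, s, t, u, v}  [seen]
{p, q, r, s, t, v} --c--> {p, q, r, s, t, u, v}  [seen]
{t} --a--> {t}  [seen]
{t} --b--> {p, q, r, s, t, u, v}  [seen]
{t} --c--> {p, r, s, t, u, v}  [new]
{p, q, v} --a--> {p, q, r, s, t, u, v}  [seen]
{p, q, v} --b--> {p, q, r, s, t, v}  [seen]
{p, q, v} --c--> {p, q, r, s, t, u, v}  [seen]
{p, q, r, s, t, u, v} --a--> {p, q, r, s, t, u, v}  [seen]
{p, q, r, s, t, u, v} --b--> {p, q, r, s, t, u, v}  [seen]
{p, q, r, s, t, u, v} --c--> {p, q, r, s, t, u, v}  [seen]
{p, r, s, t, u, v} --a--> {p, q, r, s, t, u, v}  [seen]
{p, r, s, t, u, v} --b--> {p, q, r, s, t, u, v}  [seen]
{p, r, s, t, u, v} --c--> {p, q, r, s, t, u, v}  [seen]
Reachable DFA states: {p}, {p, q, r, s, t, v}, {t}, {p, q, v}, {p, q, r, s, t, u, v}, {p, r, s, t, u, v}.
{p, q, s, t, v} is not among them.

no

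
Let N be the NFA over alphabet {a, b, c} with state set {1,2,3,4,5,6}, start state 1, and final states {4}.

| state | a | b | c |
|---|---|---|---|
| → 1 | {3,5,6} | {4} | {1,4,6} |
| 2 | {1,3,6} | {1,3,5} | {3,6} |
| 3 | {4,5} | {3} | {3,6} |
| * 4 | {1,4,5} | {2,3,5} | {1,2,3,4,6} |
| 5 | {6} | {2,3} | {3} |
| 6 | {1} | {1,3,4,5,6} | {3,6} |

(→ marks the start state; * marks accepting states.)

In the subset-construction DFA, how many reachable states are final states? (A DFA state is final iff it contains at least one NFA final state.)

Start state of the DFA: {1}.
{1} --a--> {3,5,6}  [new]
{1} --b--> {4}  [new]
{1} --c--> {1,4,6}  [new]
{3,5,6} --a--> {1,4,5,6}  [new]
{3,5,6} --b--> {1,2,3,4,5,6}  [new]
{3,5,6} --c--> {3,6}  [new]
{4} --a--> {1,4,5}  [new]
{4} --b--> {2,3,5}  [new]
{4} --c--> {1,2,3,4,6}  [new]
{1,4,6} --a--> {1,3,4,5,6}  [new]
{1,4,6} --b--> {1,2,3,4,5,6}  [seen]
{1,4,6} --c--> {1,2,3,4,6}  [seen]
{1,4,5,6} --a--> {1,3,4,5,6}  [seen]
{1,4,5,6} --b--> {1,2,3,4,5,6}  [seen]
{1,4,5,6} --c--> {1,2,3,4,6}  [seen]
{1,2,3,4,5,6} --a--> {1,3,4,5,6}  [seen]
{1,2,3,4,5,6} --b--> {1,2,3,4,5,6}  [seen]
{1,2,3,4,5,6} --c--> {1,2,3,4,6}  [seen]
{3,6} --a--> {1,4,5}  [seen]
{3,6} --b--> {1,3,4,5,6}  [seen]
{3,6} --c--> {3,6}  [seen]
{1,4,5} --a--> {1,3,4,5,6}  [seen]
{1,4,5} --b--> {2,3,4,5}  [new]
{1,4,5} --c--> {1,2,3,4,6}  [seen]
{2,3,5} --a--> {1,3,4,5,6}  [seen]
{2,3,5} --b--> {1,2,3,5}  [new]
{2,3,5} --c--> {3,6}  [seen]
{1,2,3,4,6} --a--> {1,3,4,5,6}  [seen]
{1,2,3,4,6} --b--> {1,2,3,4,5,6}  [seen]
{1,2,3,4,6} --c--> {1,2,3,4,6}  [seen]
{1,3,4,5,6} --a--> {1,3,4,5,6}  [seen]
{1,3,4,5,6} --b--> {1,2,3,4,5,6}  [seen]
{1,3,4,5,6} --c--> {1,2,3,4,6}  [seen]
{2,3,4,5} --a--> {1,3,4,5,6}  [seen]
{2,3,4,5} --b--> {1,2,3,5}  [seen]
{2,3,4,5} --c--> {1,2,3,4,6}  [seen]
{1,2,3,5} --a--> {1,3,4,5,6}  [seen]
{1,2,3,5} --b--> {1,2,3,4,5}  [new]
{1,2,3,5} --c--> {1,3,4,6}  [new]
{1,2,3,4,5} --a--> {1,3,4,5,6}  [seen]
{1,2,3,4,5} --b--> {1,2,3,4,5}  [seen]
{1,2,3,4,5} --c--> {1,2,3,4,6}  [seen]
{1,3,4,6} --a--> {1,3,4,5,6}  [seen]
{1,3,4,6} --b--> {1,2,3,4,5,6}  [seen]
{1,3,4,6} --c--> {1,2,3,4,6}  [seen]
Reachable DFA states: {1}, {3,5,6}, {4}, {1,4,6}, {1,4,5,6}, {1,2,3,4,5,6}, {3,6}, {1,4,5}, {2,3,5}, {1,2,3,4,6}, {1,3,4,5,6}, {2,3,4,5}, {1,2,3,5}, {1,2,3,4,5}, {1,3,4,6}.
Accepting DFA states (contain an NFA accepting state): {4}, {1,4,6}, {1,4,5,6}, {1,2,3,4,5,6}, {1,4,5}, {1,2,3,4,6}, {1,3,4,5,6}, {2,3,4,5}, {1,2,3,4,5}, {1,3,4,6}.

10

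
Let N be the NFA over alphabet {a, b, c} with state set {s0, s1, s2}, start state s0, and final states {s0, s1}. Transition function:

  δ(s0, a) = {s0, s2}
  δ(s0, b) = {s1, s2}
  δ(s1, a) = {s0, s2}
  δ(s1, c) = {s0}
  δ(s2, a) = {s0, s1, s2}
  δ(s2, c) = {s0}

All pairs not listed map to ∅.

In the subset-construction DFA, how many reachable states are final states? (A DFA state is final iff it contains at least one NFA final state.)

Start state of the DFA: {s0}.
{s0} --a--> {s0, s2}  [new]
{s0} --b--> {s1, s2}  [new]
{s0} --c--> ∅  [new]
{s0, s2} --a--> {s0, s1, s2}  [new]
{s0, s2} --b--> {s1, s2}  [seen]
{s0, s2} --c--> {s0}  [seen]
{s1, s2} --a--> {s0, s1, s2}  [seen]
{s1, s2} --b--> ∅  [seen]
{s1, s2} --c--> {s0}  [seen]
∅ --a--> ∅  [seen]
∅ --b--> ∅  [seen]
∅ --c--> ∅  [seen]
{s0, s1, s2} --a--> {s0, s1, s2}  [seen]
{s0, s1, s2} --b--> {s1, s2}  [seen]
{s0, s1, s2} --c--> {s0}  [seen]
Reachable DFA states: {s0}, {s0, s2}, {s1, s2}, ∅, {s0, s1, s2}.
Accepting DFA states (contain an NFA accepting state): {s0}, {s0, s2}, {s1, s2}, {s0, s1, s2}.

4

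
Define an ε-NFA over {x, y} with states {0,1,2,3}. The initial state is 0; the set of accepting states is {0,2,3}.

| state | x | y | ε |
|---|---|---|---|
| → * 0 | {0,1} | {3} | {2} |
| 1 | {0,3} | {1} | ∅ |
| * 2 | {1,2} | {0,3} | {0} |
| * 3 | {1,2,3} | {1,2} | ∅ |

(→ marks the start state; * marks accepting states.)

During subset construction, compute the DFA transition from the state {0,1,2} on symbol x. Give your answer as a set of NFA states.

δ(0,x) = {0,1}; δ(1,x) = {0,3}; δ(2,x) = {1,2}.
Union: {0,1,2,3}.

{0,1,2,3}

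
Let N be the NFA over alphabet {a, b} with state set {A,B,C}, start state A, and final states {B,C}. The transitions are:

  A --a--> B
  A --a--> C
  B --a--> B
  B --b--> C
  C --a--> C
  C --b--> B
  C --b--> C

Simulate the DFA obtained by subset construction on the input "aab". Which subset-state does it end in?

Start: {A}.
δ(A,a) = {B,C}.
Union: {B,C}.
After a: {B,C}.
δ(B,a) = {B}; δ(C,a) = {C}.
Union: {B,C}.
After a: {B,C}.
δ(B,b) = {C}; δ(C,b) = {B,C}.
Union: {B,C}.
After b: {B,C}.

{B,C}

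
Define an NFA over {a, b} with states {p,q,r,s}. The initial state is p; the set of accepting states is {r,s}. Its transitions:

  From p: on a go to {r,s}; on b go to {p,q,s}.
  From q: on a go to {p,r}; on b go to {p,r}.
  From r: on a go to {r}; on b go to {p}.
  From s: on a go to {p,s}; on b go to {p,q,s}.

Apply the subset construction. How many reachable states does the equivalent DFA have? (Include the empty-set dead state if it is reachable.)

Start state of the DFA: {p}.
{p} --a--> {r,s}  [new]
{p} --b--> {p,q,s}  [new]
{r,s} --a--> {p,r,s}  [new]
{r,s} --b--> {p,q,s}  [seen]
{p,q,s} --a--> {p,r,s}  [seen]
{p,q,s} --b--> {p,q,r,s}  [new]
{p,r,s} --a--> {p,r,s}  [seen]
{p,r,s} --b--> {p,q,s}  [seen]
{p,q,r,s} --a--> {p,r,s}  [seen]
{p,q,r,s} --b--> {p,q,r,s}  [seen]
Reachable DFA states: {p}, {r,s}, {p,q,s}, {p,r,s}, {p,q,r,s}.

5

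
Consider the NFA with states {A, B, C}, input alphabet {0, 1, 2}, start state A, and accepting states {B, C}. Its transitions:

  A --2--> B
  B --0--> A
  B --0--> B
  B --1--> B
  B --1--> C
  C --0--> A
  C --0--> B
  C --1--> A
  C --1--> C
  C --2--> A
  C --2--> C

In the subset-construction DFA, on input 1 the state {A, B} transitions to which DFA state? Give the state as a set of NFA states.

δ(A,1) = ∅; δ(B,1) = {B, C}.
Union: {B, C}.

{B, C}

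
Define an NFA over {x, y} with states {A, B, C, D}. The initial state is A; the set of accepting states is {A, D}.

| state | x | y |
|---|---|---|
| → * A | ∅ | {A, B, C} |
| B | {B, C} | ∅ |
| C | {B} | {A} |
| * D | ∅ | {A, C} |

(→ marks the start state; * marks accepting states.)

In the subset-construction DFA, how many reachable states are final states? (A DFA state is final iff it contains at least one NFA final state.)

2

Start state of the DFA: {A}.
{A} --x--> ∅  [new]
{A} --y--> {A, B, C}  [new]
∅ --x--> ∅  [seen]
∅ --y--> ∅  [seen]
{A, B, C} --x--> {B, C}  [new]
{A, B, C} --y--> {A, B, C}  [seen]
{B, C} --x--> {B, C}  [seen]
{B, C} --y--> {A}  [seen]
Reachable DFA states: {A}, ∅, {A, B, C}, {B, C}.
Accepting DFA states (contain an NFA accepting state): {A}, {A, B, C}.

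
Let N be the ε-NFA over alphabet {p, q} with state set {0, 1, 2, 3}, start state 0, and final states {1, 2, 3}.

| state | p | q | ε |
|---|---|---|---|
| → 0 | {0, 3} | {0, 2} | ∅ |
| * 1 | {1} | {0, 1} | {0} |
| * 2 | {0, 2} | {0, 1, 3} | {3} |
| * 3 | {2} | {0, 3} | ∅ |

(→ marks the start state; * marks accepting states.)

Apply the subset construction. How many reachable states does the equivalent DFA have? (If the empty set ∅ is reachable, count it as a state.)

4

Start state of the DFA: {0} (ε-closure of the NFA start).
{0} --p--> {0, 3}  [new]
{0} --q--> {0, 2, 3}  [new]
{0, 3} --p--> {0, 2, 3}  [seen]
{0, 3} --q--> {0, 2, 3}  [seen]
{0, 2, 3} --p--> {0, 2, 3}  [seen]
{0, 2, 3} --q--> {0, 1, 2, 3}  [new]
{0, 1, 2, 3} --p--> {0, 1, 2, 3}  [seen]
{0, 1, 2, 3} --q--> {0, 1, 2, 3}  [seen]
Reachable DFA states: {0}, {0, 3}, {0, 2, 3}, {0, 1, 2, 3}.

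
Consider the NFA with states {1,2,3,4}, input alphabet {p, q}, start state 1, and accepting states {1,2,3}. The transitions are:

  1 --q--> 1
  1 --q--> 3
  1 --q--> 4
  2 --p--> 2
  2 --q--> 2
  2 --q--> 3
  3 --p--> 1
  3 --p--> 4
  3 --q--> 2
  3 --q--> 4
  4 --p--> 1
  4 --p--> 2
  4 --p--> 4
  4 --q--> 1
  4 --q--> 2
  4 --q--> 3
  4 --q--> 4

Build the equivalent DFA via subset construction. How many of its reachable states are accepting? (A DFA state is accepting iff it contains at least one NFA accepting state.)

Start state of the DFA: {1}.
{1} --p--> ∅  [new]
{1} --q--> {1,3,4}  [new]
∅ --p--> ∅  [seen]
∅ --q--> ∅  [seen]
{1,3,4} --p--> {1,2,4}  [new]
{1,3,4} --q--> {1,2,3,4}  [new]
{1,2,4} --p--> {1,2,4}  [seen]
{1,2,4} --q--> {1,2,3,4}  [seen]
{1,2,3,4} --p--> {1,2,4}  [seen]
{1,2,3,4} --q--> {1,2,3,4}  [seen]
Reachable DFA states: {1}, ∅, {1,3,4}, {1,2,4}, {1,2,3,4}.
Accepting DFA states (contain an NFA accepting state): {1}, {1,3,4}, {1,2,4}, {1,2,3,4}.

4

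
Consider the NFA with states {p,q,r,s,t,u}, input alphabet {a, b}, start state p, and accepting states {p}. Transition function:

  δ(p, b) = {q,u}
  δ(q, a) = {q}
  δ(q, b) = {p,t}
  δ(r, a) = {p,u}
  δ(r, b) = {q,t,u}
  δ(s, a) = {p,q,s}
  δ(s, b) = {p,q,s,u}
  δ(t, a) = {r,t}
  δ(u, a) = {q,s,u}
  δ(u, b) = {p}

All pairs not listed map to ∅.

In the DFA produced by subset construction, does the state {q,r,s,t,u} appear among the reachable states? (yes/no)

Start state of the DFA: {p}.
{p} --a--> ∅  [new]
{p} --b--> {q,u}  [new]
∅ --a--> ∅  [seen]
∅ --b--> ∅  [seen]
{q,u} --a--> {q,s,u}  [new]
{q,u} --b--> {p,t}  [new]
{q,s,u} --a--> {p,q,s,u}  [new]
{q,s,u} --b--> {p,q,s,t,u}  [new]
{p,t} --a--> {r,t}  [new]
{p,t} --b--> {q,u}  [seen]
{p,q,s,u} --a--> {p,q,s,u}  [seen]
{p,q,s,u} --b--> {p,q,s,t,u}  [seen]
{p,q,s,t,u} --a--> {p,q,r,s,t,u}  [new]
{p,q,s,t,u} --b--> {p,q,s,t,u}  [seen]
{r,t} --a--> {p,r,t,u}  [new]
{r,t} --b--> {q,t,u}  [new]
{p,q,r,s,t,u} --a--> {p,q,r,s,t,u}  [seen]
{p,q,r,s,t,u} --b--> {p,q,s,t,u}  [seen]
{p,r,t,u} --a--> {p,q,r,s,t,u}  [seen]
{p,r,t,u} --b--> {p,q,t,u}  [new]
{q,t,u} --a--> {q,r,s,t,u}  [new]
{q,t,u} --b--> {p,t}  [seen]
{p,q,t,u} --a--> {q,r,s,t,u}  [seen]
{p,q,t,u} --b--> {p,q,t,u}  [seen]
{q,r,s,t,u} --a--> {p,q,r,s,t,u}  [seen]
{q,r,s,t,u} --b--> {p,q,s,t,u}  [seen]
Reachable DFA states: {p}, ∅, {q,u}, {q,s,u}, {p,t}, {p,q,s,u}, {p,q,s,t,u}, {r,t}, {p,q,r,s,t,u}, {p,r,t,u}, {q,t,u}, {p,q,t,u}, {q,r,s,t,u}.
{q,r,s,t,u} is among them.

yes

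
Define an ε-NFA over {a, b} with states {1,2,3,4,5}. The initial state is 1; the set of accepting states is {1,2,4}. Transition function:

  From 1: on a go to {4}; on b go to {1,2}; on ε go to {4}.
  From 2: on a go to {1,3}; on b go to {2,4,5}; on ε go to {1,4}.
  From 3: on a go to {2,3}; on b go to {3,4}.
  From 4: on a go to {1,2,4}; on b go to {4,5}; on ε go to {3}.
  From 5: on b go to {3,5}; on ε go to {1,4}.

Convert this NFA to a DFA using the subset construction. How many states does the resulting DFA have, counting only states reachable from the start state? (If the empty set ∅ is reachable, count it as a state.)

3

Start state of the DFA: {1,3,4} (ε-closure of the NFA start).
{1,3,4} --a--> {1,2,3,4}  [new]
{1,3,4} --b--> {1,2,3,4,5}  [new]
{1,2,3,4} --a--> {1,2,3,4}  [seen]
{1,2,3,4} --b--> {1,2,3,4,5}  [seen]
{1,2,3,4,5} --a--> {1,2,3,4}  [seen]
{1,2,3,4,5} --b--> {1,2,3,4,5}  [seen]
Reachable DFA states: {1,3,4}, {1,2,3,4}, {1,2,3,4,5}.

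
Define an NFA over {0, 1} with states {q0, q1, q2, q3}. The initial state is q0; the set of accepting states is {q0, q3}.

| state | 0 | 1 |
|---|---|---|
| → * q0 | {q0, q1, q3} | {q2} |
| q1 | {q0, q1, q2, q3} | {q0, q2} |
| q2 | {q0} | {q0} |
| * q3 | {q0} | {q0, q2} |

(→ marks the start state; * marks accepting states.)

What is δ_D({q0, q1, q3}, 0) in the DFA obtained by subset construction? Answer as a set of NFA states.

δ(q0,0) = {q0, q1, q3}; δ(q1,0) = {q0, q1, q2, q3}; δ(q3,0) = {q0}.
Union: {q0, q1, q2, q3}.

{q0, q1, q2, q3}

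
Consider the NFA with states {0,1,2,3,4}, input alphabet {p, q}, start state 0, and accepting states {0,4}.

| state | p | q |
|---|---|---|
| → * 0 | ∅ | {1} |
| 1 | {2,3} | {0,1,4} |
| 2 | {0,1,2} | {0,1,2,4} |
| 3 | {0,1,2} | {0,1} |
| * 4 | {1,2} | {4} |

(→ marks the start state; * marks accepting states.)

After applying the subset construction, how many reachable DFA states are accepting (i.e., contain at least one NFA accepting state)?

5

Start state of the DFA: {0}.
{0} --p--> ∅  [new]
{0} --q--> {1}  [new]
∅ --p--> ∅  [seen]
∅ --q--> ∅  [seen]
{1} --p--> {2,3}  [new]
{1} --q--> {0,1,4}  [new]
{2,3} --p--> {0,1,2}  [new]
{2,3} --q--> {0,1,2,4}  [new]
{0,1,4} --p--> {1,2,3}  [new]
{0,1,4} --q--> {0,1,4}  [seen]
{0,1,2} --p--> {0,1,2,3}  [new]
{0,1,2} --q--> {0,1,2,4}  [seen]
{0,1,2,4} --p--> {0,1,2,3}  [seen]
{0,1,2,4} --q--> {0,1,2,4}  [seen]
{1,2,3} --p--> {0,1,2,3}  [seen]
{1,2,3} --q--> {0,1,2,4}  [seen]
{0,1,2,3} --p--> {0,1,2,3}  [seen]
{0,1,2,3} --q--> {0,1,2,4}  [seen]
Reachable DFA states: {0}, ∅, {1}, {2,3}, {0,1,4}, {0,1,2}, {0,1,2,4}, {1,2,3}, {0,1,2,3}.
Accepting DFA states (contain an NFA accepting state): {0}, {0,1,4}, {0,1,2}, {0,1,2,4}, {0,1,2,3}.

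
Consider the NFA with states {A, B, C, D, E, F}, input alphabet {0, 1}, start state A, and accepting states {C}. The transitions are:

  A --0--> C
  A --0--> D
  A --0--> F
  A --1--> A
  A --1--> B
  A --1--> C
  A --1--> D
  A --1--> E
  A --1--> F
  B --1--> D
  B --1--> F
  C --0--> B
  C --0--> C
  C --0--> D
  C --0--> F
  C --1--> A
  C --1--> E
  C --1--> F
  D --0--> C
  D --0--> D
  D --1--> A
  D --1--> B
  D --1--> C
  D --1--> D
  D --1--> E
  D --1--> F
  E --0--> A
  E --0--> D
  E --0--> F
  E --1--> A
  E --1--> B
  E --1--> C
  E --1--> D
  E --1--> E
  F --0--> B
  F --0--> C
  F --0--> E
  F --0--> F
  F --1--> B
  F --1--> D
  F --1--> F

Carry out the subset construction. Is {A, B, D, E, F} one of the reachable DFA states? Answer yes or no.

Start state of the DFA: {A}.
{A} --0--> {C, D, F}  [new]
{A} --1--> {A, B, C, D, E, F}  [new]
{C, D, F} --0--> {B, C, D, E, F}  [new]
{C, D, F} --1--> {A, B, C, D, E, F}  [seen]
{A, B, C, D, E, F} --0--> {A, B, C, D, E, F}  [seen]
{A, B, C, D, E, F} --1--> {A, B, C, D, E, F}  [seen]
{B, C, D, E, F} --0--> {A, B, C, D, E, F}  [seen]
{B, C, D, E, F} --1--> {A, B, C, D, E, F}  [seen]
Reachable DFA states: {A}, {C, D, F}, {A, B, C, D, E, F}, {B, C, D, E, F}.
{A, B, D, E, F} is not among them.

no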